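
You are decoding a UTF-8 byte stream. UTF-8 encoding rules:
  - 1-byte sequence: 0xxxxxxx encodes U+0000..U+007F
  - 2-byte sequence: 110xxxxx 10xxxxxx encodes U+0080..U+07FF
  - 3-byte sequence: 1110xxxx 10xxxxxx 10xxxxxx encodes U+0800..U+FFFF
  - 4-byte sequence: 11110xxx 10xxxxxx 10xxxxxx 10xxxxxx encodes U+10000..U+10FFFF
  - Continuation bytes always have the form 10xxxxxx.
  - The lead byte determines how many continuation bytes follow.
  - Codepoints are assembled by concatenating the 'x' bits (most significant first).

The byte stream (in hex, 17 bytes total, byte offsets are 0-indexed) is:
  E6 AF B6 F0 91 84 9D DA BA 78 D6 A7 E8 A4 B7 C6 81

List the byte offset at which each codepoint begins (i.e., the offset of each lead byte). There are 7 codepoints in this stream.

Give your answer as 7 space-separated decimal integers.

Byte[0]=E6: 3-byte lead, need 2 cont bytes. acc=0x6
Byte[1]=AF: continuation. acc=(acc<<6)|0x2F=0x1AF
Byte[2]=B6: continuation. acc=(acc<<6)|0x36=0x6BF6
Completed: cp=U+6BF6 (starts at byte 0)
Byte[3]=F0: 4-byte lead, need 3 cont bytes. acc=0x0
Byte[4]=91: continuation. acc=(acc<<6)|0x11=0x11
Byte[5]=84: continuation. acc=(acc<<6)|0x04=0x444
Byte[6]=9D: continuation. acc=(acc<<6)|0x1D=0x1111D
Completed: cp=U+1111D (starts at byte 3)
Byte[7]=DA: 2-byte lead, need 1 cont bytes. acc=0x1A
Byte[8]=BA: continuation. acc=(acc<<6)|0x3A=0x6BA
Completed: cp=U+06BA (starts at byte 7)
Byte[9]=78: 1-byte ASCII. cp=U+0078
Byte[10]=D6: 2-byte lead, need 1 cont bytes. acc=0x16
Byte[11]=A7: continuation. acc=(acc<<6)|0x27=0x5A7
Completed: cp=U+05A7 (starts at byte 10)
Byte[12]=E8: 3-byte lead, need 2 cont bytes. acc=0x8
Byte[13]=A4: continuation. acc=(acc<<6)|0x24=0x224
Byte[14]=B7: continuation. acc=(acc<<6)|0x37=0x8937
Completed: cp=U+8937 (starts at byte 12)
Byte[15]=C6: 2-byte lead, need 1 cont bytes. acc=0x6
Byte[16]=81: continuation. acc=(acc<<6)|0x01=0x181
Completed: cp=U+0181 (starts at byte 15)

Answer: 0 3 7 9 10 12 15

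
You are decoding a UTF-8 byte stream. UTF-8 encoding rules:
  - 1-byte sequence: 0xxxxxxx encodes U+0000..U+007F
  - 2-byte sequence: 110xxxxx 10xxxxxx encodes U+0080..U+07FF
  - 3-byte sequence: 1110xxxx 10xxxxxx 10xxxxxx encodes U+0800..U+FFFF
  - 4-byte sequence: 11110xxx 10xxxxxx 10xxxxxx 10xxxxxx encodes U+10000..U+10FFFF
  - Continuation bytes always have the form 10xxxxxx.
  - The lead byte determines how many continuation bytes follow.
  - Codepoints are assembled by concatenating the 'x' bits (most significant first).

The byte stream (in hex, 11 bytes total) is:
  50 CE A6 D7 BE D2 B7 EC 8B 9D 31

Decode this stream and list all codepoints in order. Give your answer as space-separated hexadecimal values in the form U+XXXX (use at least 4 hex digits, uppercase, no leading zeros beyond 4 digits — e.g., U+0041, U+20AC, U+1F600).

Byte[0]=50: 1-byte ASCII. cp=U+0050
Byte[1]=CE: 2-byte lead, need 1 cont bytes. acc=0xE
Byte[2]=A6: continuation. acc=(acc<<6)|0x26=0x3A6
Completed: cp=U+03A6 (starts at byte 1)
Byte[3]=D7: 2-byte lead, need 1 cont bytes. acc=0x17
Byte[4]=BE: continuation. acc=(acc<<6)|0x3E=0x5FE
Completed: cp=U+05FE (starts at byte 3)
Byte[5]=D2: 2-byte lead, need 1 cont bytes. acc=0x12
Byte[6]=B7: continuation. acc=(acc<<6)|0x37=0x4B7
Completed: cp=U+04B7 (starts at byte 5)
Byte[7]=EC: 3-byte lead, need 2 cont bytes. acc=0xC
Byte[8]=8B: continuation. acc=(acc<<6)|0x0B=0x30B
Byte[9]=9D: continuation. acc=(acc<<6)|0x1D=0xC2DD
Completed: cp=U+C2DD (starts at byte 7)
Byte[10]=31: 1-byte ASCII. cp=U+0031

Answer: U+0050 U+03A6 U+05FE U+04B7 U+C2DD U+0031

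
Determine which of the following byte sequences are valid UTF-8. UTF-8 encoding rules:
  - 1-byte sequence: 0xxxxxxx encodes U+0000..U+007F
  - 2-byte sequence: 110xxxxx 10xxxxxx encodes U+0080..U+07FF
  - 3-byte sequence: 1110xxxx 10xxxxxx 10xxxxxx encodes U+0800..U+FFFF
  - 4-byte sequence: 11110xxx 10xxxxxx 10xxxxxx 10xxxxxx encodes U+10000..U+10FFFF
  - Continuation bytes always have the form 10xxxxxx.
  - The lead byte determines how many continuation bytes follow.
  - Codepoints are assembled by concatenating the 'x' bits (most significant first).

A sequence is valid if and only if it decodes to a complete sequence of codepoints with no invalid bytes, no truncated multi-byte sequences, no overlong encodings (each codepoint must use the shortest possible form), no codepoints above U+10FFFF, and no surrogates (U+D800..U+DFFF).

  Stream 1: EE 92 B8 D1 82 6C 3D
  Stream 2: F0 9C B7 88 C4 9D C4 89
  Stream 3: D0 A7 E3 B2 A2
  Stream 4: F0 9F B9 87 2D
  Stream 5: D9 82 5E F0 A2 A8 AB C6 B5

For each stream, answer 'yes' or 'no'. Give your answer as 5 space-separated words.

Answer: yes yes yes yes yes

Derivation:
Stream 1: decodes cleanly. VALID
Stream 2: decodes cleanly. VALID
Stream 3: decodes cleanly. VALID
Stream 4: decodes cleanly. VALID
Stream 5: decodes cleanly. VALID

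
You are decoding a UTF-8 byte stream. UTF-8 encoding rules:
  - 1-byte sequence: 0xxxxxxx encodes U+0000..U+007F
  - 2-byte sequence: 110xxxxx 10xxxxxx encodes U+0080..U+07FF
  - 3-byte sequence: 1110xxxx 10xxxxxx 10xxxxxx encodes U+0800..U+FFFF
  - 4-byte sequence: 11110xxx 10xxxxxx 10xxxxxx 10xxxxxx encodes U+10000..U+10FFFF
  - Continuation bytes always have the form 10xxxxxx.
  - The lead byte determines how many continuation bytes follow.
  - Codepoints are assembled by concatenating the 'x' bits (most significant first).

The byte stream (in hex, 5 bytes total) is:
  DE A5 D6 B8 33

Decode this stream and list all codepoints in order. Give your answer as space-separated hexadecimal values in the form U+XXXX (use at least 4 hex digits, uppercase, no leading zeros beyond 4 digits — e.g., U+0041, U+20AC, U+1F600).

Byte[0]=DE: 2-byte lead, need 1 cont bytes. acc=0x1E
Byte[1]=A5: continuation. acc=(acc<<6)|0x25=0x7A5
Completed: cp=U+07A5 (starts at byte 0)
Byte[2]=D6: 2-byte lead, need 1 cont bytes. acc=0x16
Byte[3]=B8: continuation. acc=(acc<<6)|0x38=0x5B8
Completed: cp=U+05B8 (starts at byte 2)
Byte[4]=33: 1-byte ASCII. cp=U+0033

Answer: U+07A5 U+05B8 U+0033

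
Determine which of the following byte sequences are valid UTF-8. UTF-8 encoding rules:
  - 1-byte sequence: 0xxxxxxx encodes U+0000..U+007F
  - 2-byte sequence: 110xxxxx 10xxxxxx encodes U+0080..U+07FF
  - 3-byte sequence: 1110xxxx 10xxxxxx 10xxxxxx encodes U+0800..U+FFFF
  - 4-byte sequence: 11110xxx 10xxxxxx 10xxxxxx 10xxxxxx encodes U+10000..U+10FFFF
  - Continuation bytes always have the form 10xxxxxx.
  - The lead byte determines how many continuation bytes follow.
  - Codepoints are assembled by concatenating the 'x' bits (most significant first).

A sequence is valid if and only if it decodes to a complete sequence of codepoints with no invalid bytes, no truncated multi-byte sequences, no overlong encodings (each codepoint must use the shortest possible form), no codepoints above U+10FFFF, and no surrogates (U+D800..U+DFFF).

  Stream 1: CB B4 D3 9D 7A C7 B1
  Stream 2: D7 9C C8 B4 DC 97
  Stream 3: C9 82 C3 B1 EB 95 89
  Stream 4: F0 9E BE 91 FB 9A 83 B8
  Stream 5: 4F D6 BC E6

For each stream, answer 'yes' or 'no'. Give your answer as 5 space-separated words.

Stream 1: decodes cleanly. VALID
Stream 2: decodes cleanly. VALID
Stream 3: decodes cleanly. VALID
Stream 4: error at byte offset 4. INVALID
Stream 5: error at byte offset 4. INVALID

Answer: yes yes yes no no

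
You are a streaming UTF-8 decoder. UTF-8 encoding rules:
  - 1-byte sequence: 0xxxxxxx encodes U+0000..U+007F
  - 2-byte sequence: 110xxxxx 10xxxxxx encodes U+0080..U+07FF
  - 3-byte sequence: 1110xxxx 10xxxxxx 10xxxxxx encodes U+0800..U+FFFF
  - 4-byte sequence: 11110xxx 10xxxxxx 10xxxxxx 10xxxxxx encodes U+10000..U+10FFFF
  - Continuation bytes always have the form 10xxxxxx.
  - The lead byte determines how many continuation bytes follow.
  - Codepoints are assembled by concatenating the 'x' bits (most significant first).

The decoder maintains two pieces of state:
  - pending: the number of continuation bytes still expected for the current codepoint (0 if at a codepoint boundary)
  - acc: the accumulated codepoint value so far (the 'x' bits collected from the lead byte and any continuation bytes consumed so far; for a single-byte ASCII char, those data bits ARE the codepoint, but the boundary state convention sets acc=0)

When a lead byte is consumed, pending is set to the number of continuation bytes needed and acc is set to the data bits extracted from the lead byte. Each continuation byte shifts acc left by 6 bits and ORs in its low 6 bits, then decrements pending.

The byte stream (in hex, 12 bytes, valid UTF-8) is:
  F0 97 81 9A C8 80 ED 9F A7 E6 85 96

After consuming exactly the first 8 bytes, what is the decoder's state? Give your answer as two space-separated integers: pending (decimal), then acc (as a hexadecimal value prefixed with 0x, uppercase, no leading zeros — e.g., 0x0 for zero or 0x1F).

Answer: 1 0x35F

Derivation:
Byte[0]=F0: 4-byte lead. pending=3, acc=0x0
Byte[1]=97: continuation. acc=(acc<<6)|0x17=0x17, pending=2
Byte[2]=81: continuation. acc=(acc<<6)|0x01=0x5C1, pending=1
Byte[3]=9A: continuation. acc=(acc<<6)|0x1A=0x1705A, pending=0
Byte[4]=C8: 2-byte lead. pending=1, acc=0x8
Byte[5]=80: continuation. acc=(acc<<6)|0x00=0x200, pending=0
Byte[6]=ED: 3-byte lead. pending=2, acc=0xD
Byte[7]=9F: continuation. acc=(acc<<6)|0x1F=0x35F, pending=1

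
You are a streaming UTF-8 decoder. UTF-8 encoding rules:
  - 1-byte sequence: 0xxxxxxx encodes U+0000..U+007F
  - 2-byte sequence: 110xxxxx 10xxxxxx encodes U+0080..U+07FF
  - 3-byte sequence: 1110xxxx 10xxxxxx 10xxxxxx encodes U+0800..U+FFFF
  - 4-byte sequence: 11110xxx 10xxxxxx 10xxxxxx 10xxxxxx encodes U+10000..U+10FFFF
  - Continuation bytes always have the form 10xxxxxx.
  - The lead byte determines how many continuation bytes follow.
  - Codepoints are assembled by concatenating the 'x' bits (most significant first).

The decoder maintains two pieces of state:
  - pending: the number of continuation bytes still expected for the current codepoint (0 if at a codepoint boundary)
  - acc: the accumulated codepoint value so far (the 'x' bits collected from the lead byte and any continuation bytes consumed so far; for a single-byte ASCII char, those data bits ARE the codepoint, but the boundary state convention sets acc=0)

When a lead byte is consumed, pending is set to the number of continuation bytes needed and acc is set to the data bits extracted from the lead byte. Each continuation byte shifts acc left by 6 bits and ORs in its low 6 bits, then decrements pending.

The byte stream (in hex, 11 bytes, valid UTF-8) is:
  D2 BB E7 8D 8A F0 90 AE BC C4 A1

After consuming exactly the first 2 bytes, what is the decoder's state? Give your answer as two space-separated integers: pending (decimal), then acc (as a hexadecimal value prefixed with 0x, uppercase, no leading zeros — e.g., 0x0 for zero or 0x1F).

Answer: 0 0x4BB

Derivation:
Byte[0]=D2: 2-byte lead. pending=1, acc=0x12
Byte[1]=BB: continuation. acc=(acc<<6)|0x3B=0x4BB, pending=0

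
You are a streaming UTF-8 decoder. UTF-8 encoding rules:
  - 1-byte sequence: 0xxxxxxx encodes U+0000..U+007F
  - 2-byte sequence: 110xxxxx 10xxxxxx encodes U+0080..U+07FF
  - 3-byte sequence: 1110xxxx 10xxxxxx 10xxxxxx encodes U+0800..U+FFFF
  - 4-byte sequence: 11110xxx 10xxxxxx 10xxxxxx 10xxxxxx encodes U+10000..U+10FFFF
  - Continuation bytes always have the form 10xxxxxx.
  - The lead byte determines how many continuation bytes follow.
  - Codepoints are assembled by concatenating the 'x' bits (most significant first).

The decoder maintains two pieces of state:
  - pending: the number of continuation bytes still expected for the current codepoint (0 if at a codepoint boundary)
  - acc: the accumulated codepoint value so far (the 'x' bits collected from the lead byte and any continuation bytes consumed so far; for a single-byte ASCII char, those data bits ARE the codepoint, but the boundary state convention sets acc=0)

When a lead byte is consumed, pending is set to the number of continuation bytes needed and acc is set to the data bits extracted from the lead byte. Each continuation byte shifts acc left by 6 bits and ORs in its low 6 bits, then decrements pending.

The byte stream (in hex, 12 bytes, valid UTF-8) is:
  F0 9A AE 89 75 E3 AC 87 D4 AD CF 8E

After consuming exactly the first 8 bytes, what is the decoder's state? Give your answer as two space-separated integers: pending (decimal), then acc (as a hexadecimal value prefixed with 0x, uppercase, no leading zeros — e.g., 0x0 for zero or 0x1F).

Answer: 0 0x3B07

Derivation:
Byte[0]=F0: 4-byte lead. pending=3, acc=0x0
Byte[1]=9A: continuation. acc=(acc<<6)|0x1A=0x1A, pending=2
Byte[2]=AE: continuation. acc=(acc<<6)|0x2E=0x6AE, pending=1
Byte[3]=89: continuation. acc=(acc<<6)|0x09=0x1AB89, pending=0
Byte[4]=75: 1-byte. pending=0, acc=0x0
Byte[5]=E3: 3-byte lead. pending=2, acc=0x3
Byte[6]=AC: continuation. acc=(acc<<6)|0x2C=0xEC, pending=1
Byte[7]=87: continuation. acc=(acc<<6)|0x07=0x3B07, pending=0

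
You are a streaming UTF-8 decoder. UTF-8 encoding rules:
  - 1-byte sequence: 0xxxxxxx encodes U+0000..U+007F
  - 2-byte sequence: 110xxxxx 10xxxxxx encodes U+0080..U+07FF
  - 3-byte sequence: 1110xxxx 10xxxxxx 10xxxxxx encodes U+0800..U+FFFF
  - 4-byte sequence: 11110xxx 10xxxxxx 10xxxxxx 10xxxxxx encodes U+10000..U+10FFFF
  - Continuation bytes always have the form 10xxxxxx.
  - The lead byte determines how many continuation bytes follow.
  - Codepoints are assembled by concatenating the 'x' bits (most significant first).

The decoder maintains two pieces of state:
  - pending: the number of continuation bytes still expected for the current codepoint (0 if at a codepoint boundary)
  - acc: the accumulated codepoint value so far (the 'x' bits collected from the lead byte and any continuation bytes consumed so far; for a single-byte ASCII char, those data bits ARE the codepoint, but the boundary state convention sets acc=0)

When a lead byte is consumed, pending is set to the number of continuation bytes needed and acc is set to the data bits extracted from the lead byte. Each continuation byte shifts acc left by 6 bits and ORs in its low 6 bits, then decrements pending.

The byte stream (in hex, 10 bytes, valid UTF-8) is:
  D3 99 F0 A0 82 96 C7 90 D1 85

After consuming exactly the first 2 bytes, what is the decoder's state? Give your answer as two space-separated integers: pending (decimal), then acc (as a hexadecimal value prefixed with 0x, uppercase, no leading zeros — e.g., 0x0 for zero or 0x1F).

Byte[0]=D3: 2-byte lead. pending=1, acc=0x13
Byte[1]=99: continuation. acc=(acc<<6)|0x19=0x4D9, pending=0

Answer: 0 0x4D9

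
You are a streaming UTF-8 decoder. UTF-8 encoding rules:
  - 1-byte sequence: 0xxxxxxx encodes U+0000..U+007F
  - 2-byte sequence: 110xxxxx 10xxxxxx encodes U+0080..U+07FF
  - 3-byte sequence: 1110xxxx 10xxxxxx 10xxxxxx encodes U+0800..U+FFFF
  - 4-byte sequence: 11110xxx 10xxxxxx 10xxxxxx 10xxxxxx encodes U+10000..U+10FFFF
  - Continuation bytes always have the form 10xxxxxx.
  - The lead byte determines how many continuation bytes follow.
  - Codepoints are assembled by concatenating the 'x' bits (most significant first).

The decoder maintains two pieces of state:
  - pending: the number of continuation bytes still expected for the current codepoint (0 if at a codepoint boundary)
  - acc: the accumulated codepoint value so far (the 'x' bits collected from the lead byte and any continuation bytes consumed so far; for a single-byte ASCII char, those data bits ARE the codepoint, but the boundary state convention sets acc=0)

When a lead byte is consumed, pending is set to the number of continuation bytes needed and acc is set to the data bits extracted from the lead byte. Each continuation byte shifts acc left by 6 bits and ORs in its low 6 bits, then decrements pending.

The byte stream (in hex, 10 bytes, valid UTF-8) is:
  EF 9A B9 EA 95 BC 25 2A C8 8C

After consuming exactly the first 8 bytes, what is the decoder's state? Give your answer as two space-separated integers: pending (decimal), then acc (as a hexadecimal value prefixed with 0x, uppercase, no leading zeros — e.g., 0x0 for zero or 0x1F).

Answer: 0 0x0

Derivation:
Byte[0]=EF: 3-byte lead. pending=2, acc=0xF
Byte[1]=9A: continuation. acc=(acc<<6)|0x1A=0x3DA, pending=1
Byte[2]=B9: continuation. acc=(acc<<6)|0x39=0xF6B9, pending=0
Byte[3]=EA: 3-byte lead. pending=2, acc=0xA
Byte[4]=95: continuation. acc=(acc<<6)|0x15=0x295, pending=1
Byte[5]=BC: continuation. acc=(acc<<6)|0x3C=0xA57C, pending=0
Byte[6]=25: 1-byte. pending=0, acc=0x0
Byte[7]=2A: 1-byte. pending=0, acc=0x0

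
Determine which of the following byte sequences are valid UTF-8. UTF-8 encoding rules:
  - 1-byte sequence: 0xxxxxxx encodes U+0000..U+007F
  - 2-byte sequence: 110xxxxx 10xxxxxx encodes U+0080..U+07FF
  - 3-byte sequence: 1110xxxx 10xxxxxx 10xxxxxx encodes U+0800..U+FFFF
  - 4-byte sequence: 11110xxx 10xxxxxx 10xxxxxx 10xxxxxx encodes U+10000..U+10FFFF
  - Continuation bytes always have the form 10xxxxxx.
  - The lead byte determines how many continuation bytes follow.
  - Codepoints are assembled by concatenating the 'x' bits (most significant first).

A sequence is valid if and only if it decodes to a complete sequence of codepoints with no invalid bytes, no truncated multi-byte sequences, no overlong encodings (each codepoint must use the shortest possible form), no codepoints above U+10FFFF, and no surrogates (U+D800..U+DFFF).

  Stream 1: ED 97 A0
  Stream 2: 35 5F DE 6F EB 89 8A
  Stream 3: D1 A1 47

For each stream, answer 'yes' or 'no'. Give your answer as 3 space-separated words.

Answer: yes no yes

Derivation:
Stream 1: decodes cleanly. VALID
Stream 2: error at byte offset 3. INVALID
Stream 3: decodes cleanly. VALID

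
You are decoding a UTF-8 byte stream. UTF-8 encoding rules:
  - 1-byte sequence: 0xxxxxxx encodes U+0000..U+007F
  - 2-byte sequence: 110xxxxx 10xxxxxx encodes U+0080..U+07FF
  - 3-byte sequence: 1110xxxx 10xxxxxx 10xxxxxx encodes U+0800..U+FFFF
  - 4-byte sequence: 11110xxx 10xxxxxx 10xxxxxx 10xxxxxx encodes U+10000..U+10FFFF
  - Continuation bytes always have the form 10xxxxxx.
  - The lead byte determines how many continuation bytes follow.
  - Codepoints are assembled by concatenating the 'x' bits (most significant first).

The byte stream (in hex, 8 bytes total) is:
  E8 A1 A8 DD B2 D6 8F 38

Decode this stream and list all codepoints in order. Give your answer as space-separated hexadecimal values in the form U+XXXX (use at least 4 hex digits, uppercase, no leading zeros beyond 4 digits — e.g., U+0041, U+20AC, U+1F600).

Answer: U+8868 U+0772 U+058F U+0038

Derivation:
Byte[0]=E8: 3-byte lead, need 2 cont bytes. acc=0x8
Byte[1]=A1: continuation. acc=(acc<<6)|0x21=0x221
Byte[2]=A8: continuation. acc=(acc<<6)|0x28=0x8868
Completed: cp=U+8868 (starts at byte 0)
Byte[3]=DD: 2-byte lead, need 1 cont bytes. acc=0x1D
Byte[4]=B2: continuation. acc=(acc<<6)|0x32=0x772
Completed: cp=U+0772 (starts at byte 3)
Byte[5]=D6: 2-byte lead, need 1 cont bytes. acc=0x16
Byte[6]=8F: continuation. acc=(acc<<6)|0x0F=0x58F
Completed: cp=U+058F (starts at byte 5)
Byte[7]=38: 1-byte ASCII. cp=U+0038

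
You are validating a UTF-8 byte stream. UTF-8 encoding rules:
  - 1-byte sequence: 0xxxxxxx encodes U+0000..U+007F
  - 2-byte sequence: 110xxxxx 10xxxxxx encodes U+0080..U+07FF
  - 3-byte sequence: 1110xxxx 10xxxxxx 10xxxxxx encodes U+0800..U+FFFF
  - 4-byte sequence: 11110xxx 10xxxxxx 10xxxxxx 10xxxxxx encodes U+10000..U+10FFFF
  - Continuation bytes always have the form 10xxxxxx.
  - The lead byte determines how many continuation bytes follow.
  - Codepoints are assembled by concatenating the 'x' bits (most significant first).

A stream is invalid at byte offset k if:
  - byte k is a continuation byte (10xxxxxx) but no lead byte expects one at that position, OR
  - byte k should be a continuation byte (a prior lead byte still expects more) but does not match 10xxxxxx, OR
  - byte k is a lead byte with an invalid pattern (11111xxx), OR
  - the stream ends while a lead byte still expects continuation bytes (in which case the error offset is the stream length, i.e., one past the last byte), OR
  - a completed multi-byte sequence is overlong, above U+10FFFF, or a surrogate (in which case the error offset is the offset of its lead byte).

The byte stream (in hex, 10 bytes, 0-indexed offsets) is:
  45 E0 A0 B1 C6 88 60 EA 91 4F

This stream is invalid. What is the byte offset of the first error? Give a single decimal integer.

Answer: 9

Derivation:
Byte[0]=45: 1-byte ASCII. cp=U+0045
Byte[1]=E0: 3-byte lead, need 2 cont bytes. acc=0x0
Byte[2]=A0: continuation. acc=(acc<<6)|0x20=0x20
Byte[3]=B1: continuation. acc=(acc<<6)|0x31=0x831
Completed: cp=U+0831 (starts at byte 1)
Byte[4]=C6: 2-byte lead, need 1 cont bytes. acc=0x6
Byte[5]=88: continuation. acc=(acc<<6)|0x08=0x188
Completed: cp=U+0188 (starts at byte 4)
Byte[6]=60: 1-byte ASCII. cp=U+0060
Byte[7]=EA: 3-byte lead, need 2 cont bytes. acc=0xA
Byte[8]=91: continuation. acc=(acc<<6)|0x11=0x291
Byte[9]=4F: expected 10xxxxxx continuation. INVALID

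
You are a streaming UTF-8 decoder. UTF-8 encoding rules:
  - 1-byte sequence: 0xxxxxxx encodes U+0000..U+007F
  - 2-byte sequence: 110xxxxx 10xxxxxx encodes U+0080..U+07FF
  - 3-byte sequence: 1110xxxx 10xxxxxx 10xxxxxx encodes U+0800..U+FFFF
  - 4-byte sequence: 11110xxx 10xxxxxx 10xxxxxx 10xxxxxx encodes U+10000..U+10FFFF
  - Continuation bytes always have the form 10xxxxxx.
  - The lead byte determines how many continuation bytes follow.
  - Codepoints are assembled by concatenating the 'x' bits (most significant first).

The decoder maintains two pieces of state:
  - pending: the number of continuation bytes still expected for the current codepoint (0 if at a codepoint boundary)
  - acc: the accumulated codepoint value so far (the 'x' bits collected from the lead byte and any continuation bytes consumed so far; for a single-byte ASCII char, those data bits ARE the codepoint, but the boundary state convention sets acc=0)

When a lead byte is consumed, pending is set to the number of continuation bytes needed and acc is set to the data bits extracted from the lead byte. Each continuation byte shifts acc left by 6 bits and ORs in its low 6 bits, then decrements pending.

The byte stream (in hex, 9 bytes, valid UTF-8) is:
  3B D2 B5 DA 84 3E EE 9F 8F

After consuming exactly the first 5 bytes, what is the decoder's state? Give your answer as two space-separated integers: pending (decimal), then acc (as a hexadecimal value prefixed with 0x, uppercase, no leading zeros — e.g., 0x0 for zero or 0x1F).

Answer: 0 0x684

Derivation:
Byte[0]=3B: 1-byte. pending=0, acc=0x0
Byte[1]=D2: 2-byte lead. pending=1, acc=0x12
Byte[2]=B5: continuation. acc=(acc<<6)|0x35=0x4B5, pending=0
Byte[3]=DA: 2-byte lead. pending=1, acc=0x1A
Byte[4]=84: continuation. acc=(acc<<6)|0x04=0x684, pending=0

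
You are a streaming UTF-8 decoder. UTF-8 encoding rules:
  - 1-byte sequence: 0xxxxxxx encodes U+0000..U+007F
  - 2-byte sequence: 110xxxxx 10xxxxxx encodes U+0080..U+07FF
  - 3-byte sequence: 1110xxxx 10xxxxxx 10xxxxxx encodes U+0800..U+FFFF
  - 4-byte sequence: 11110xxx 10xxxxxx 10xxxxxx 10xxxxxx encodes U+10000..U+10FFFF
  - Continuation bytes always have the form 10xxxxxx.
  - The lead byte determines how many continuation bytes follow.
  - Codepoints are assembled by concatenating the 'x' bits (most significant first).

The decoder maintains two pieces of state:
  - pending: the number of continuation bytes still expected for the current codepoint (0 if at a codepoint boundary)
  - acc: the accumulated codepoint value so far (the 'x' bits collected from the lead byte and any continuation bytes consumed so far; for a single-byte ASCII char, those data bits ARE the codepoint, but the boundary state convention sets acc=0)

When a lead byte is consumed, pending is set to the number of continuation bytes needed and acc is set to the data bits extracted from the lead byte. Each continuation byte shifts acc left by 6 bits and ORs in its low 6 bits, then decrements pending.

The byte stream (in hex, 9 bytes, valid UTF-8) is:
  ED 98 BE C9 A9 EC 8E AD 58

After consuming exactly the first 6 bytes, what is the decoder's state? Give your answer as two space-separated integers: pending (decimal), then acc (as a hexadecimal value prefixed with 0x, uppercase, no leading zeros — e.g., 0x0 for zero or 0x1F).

Answer: 2 0xC

Derivation:
Byte[0]=ED: 3-byte lead. pending=2, acc=0xD
Byte[1]=98: continuation. acc=(acc<<6)|0x18=0x358, pending=1
Byte[2]=BE: continuation. acc=(acc<<6)|0x3E=0xD63E, pending=0
Byte[3]=C9: 2-byte lead. pending=1, acc=0x9
Byte[4]=A9: continuation. acc=(acc<<6)|0x29=0x269, pending=0
Byte[5]=EC: 3-byte lead. pending=2, acc=0xC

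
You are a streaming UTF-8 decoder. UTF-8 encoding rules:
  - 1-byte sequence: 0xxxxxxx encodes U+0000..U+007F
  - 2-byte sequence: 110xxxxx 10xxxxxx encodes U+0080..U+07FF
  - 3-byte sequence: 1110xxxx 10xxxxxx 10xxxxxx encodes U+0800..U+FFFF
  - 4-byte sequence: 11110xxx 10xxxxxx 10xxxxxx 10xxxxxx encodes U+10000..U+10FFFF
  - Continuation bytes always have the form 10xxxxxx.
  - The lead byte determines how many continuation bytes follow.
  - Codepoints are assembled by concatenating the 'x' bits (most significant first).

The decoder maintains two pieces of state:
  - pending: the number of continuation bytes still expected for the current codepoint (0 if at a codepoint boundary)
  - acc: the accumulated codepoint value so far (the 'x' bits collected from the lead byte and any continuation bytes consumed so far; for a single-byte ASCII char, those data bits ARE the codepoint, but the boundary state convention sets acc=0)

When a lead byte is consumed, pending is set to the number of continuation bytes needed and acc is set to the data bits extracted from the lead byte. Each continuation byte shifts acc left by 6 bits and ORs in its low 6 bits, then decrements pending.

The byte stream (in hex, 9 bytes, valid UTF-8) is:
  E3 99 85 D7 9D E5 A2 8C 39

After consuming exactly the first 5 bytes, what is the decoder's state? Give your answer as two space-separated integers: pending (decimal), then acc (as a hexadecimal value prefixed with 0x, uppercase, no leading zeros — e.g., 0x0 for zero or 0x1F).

Answer: 0 0x5DD

Derivation:
Byte[0]=E3: 3-byte lead. pending=2, acc=0x3
Byte[1]=99: continuation. acc=(acc<<6)|0x19=0xD9, pending=1
Byte[2]=85: continuation. acc=(acc<<6)|0x05=0x3645, pending=0
Byte[3]=D7: 2-byte lead. pending=1, acc=0x17
Byte[4]=9D: continuation. acc=(acc<<6)|0x1D=0x5DD, pending=0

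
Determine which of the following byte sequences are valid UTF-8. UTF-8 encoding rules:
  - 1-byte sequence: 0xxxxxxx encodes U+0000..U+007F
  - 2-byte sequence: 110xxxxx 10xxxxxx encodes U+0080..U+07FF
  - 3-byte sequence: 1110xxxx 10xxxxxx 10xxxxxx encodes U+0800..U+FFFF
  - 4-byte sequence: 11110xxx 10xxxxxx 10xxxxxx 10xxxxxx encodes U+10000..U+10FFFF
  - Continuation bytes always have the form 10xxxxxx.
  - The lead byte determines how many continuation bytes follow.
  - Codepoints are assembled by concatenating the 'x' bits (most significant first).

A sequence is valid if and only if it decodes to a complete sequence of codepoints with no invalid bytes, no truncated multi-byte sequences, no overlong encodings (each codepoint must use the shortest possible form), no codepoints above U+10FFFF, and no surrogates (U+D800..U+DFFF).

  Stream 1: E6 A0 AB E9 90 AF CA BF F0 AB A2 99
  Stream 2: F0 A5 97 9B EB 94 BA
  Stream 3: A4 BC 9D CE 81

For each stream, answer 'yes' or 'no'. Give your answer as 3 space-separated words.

Stream 1: decodes cleanly. VALID
Stream 2: decodes cleanly. VALID
Stream 3: error at byte offset 0. INVALID

Answer: yes yes no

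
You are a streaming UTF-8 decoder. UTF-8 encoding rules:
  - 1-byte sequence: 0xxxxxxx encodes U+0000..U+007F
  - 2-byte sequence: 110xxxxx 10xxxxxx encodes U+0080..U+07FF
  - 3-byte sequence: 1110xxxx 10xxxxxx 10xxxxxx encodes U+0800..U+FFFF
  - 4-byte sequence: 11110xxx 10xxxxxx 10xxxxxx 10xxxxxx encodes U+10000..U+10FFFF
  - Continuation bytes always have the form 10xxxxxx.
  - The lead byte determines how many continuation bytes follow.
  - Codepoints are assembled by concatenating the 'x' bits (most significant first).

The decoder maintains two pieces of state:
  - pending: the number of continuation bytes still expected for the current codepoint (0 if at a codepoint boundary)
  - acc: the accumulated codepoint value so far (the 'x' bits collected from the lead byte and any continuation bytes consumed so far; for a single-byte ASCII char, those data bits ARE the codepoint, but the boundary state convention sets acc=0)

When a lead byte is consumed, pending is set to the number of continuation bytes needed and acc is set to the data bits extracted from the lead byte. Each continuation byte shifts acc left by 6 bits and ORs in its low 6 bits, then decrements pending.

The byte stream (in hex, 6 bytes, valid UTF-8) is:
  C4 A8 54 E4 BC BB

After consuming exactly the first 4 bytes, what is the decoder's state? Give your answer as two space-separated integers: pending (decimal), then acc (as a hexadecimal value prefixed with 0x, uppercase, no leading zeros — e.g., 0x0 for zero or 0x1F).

Byte[0]=C4: 2-byte lead. pending=1, acc=0x4
Byte[1]=A8: continuation. acc=(acc<<6)|0x28=0x128, pending=0
Byte[2]=54: 1-byte. pending=0, acc=0x0
Byte[3]=E4: 3-byte lead. pending=2, acc=0x4

Answer: 2 0x4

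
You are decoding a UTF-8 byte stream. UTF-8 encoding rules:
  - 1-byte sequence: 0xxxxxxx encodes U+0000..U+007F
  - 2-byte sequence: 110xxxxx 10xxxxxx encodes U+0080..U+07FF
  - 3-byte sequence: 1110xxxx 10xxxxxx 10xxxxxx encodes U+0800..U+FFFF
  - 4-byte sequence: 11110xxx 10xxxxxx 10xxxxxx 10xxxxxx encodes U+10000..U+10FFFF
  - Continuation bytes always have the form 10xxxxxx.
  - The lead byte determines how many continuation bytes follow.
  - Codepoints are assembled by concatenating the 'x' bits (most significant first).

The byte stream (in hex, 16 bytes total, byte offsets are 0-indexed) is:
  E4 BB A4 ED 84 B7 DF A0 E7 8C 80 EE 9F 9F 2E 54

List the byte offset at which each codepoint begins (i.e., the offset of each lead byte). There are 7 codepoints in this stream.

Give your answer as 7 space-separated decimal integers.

Answer: 0 3 6 8 11 14 15

Derivation:
Byte[0]=E4: 3-byte lead, need 2 cont bytes. acc=0x4
Byte[1]=BB: continuation. acc=(acc<<6)|0x3B=0x13B
Byte[2]=A4: continuation. acc=(acc<<6)|0x24=0x4EE4
Completed: cp=U+4EE4 (starts at byte 0)
Byte[3]=ED: 3-byte lead, need 2 cont bytes. acc=0xD
Byte[4]=84: continuation. acc=(acc<<6)|0x04=0x344
Byte[5]=B7: continuation. acc=(acc<<6)|0x37=0xD137
Completed: cp=U+D137 (starts at byte 3)
Byte[6]=DF: 2-byte lead, need 1 cont bytes. acc=0x1F
Byte[7]=A0: continuation. acc=(acc<<6)|0x20=0x7E0
Completed: cp=U+07E0 (starts at byte 6)
Byte[8]=E7: 3-byte lead, need 2 cont bytes. acc=0x7
Byte[9]=8C: continuation. acc=(acc<<6)|0x0C=0x1CC
Byte[10]=80: continuation. acc=(acc<<6)|0x00=0x7300
Completed: cp=U+7300 (starts at byte 8)
Byte[11]=EE: 3-byte lead, need 2 cont bytes. acc=0xE
Byte[12]=9F: continuation. acc=(acc<<6)|0x1F=0x39F
Byte[13]=9F: continuation. acc=(acc<<6)|0x1F=0xE7DF
Completed: cp=U+E7DF (starts at byte 11)
Byte[14]=2E: 1-byte ASCII. cp=U+002E
Byte[15]=54: 1-byte ASCII. cp=U+0054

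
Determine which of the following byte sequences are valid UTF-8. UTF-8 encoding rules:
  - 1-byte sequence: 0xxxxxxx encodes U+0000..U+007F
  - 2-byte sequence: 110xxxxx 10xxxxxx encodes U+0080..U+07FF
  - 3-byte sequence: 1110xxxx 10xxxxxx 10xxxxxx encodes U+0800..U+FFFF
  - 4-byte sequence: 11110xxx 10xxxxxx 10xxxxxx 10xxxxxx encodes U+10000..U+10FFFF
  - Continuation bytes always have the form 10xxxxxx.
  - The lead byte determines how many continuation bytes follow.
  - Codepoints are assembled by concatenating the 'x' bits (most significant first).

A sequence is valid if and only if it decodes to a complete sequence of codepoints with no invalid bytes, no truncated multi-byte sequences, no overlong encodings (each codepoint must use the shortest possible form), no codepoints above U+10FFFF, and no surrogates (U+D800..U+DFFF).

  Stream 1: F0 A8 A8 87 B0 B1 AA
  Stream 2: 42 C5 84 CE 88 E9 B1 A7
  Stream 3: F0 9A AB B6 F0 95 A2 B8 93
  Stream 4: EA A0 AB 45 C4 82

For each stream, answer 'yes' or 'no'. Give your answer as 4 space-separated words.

Answer: no yes no yes

Derivation:
Stream 1: error at byte offset 4. INVALID
Stream 2: decodes cleanly. VALID
Stream 3: error at byte offset 8. INVALID
Stream 4: decodes cleanly. VALID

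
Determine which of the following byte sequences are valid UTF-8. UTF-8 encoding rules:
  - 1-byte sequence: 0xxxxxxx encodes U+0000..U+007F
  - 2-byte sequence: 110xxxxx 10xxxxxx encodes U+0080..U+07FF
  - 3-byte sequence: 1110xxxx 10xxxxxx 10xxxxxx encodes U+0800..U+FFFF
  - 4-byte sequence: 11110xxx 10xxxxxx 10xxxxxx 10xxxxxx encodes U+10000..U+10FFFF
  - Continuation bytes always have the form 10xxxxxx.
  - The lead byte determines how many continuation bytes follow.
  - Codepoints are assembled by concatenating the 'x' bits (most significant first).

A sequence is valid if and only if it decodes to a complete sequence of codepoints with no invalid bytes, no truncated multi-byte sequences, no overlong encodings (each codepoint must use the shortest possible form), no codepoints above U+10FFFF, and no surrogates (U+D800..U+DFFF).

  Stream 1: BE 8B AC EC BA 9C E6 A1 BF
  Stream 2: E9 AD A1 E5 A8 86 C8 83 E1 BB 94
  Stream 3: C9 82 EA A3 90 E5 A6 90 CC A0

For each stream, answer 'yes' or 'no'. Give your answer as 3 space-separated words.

Stream 1: error at byte offset 0. INVALID
Stream 2: decodes cleanly. VALID
Stream 3: decodes cleanly. VALID

Answer: no yes yes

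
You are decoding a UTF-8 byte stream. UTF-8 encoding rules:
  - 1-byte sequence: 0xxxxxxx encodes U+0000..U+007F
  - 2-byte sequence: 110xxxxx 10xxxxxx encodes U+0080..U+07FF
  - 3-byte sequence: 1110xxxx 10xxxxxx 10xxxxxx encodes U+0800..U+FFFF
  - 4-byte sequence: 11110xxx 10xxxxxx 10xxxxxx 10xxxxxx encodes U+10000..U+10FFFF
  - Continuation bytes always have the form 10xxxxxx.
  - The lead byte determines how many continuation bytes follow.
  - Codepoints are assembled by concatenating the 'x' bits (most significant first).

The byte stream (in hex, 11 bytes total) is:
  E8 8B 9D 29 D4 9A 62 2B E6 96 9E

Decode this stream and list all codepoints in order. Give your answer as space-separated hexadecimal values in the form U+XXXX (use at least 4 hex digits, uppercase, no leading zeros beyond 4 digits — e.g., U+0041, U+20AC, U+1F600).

Byte[0]=E8: 3-byte lead, need 2 cont bytes. acc=0x8
Byte[1]=8B: continuation. acc=(acc<<6)|0x0B=0x20B
Byte[2]=9D: continuation. acc=(acc<<6)|0x1D=0x82DD
Completed: cp=U+82DD (starts at byte 0)
Byte[3]=29: 1-byte ASCII. cp=U+0029
Byte[4]=D4: 2-byte lead, need 1 cont bytes. acc=0x14
Byte[5]=9A: continuation. acc=(acc<<6)|0x1A=0x51A
Completed: cp=U+051A (starts at byte 4)
Byte[6]=62: 1-byte ASCII. cp=U+0062
Byte[7]=2B: 1-byte ASCII. cp=U+002B
Byte[8]=E6: 3-byte lead, need 2 cont bytes. acc=0x6
Byte[9]=96: continuation. acc=(acc<<6)|0x16=0x196
Byte[10]=9E: continuation. acc=(acc<<6)|0x1E=0x659E
Completed: cp=U+659E (starts at byte 8)

Answer: U+82DD U+0029 U+051A U+0062 U+002B U+659E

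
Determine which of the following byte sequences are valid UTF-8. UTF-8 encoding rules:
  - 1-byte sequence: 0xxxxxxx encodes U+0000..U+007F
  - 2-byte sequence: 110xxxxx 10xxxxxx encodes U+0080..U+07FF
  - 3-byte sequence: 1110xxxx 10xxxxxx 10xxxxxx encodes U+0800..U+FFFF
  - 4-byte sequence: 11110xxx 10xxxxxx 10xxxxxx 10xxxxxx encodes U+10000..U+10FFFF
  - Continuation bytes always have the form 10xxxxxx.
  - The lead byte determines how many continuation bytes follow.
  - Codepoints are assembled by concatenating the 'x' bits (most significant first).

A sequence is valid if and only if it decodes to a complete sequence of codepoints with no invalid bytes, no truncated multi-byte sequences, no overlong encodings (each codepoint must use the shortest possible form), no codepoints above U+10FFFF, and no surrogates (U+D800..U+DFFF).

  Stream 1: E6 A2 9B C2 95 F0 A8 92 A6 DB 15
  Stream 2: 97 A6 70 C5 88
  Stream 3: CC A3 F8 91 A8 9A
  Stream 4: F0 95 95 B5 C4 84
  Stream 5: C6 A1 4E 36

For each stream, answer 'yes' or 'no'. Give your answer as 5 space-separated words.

Answer: no no no yes yes

Derivation:
Stream 1: error at byte offset 10. INVALID
Stream 2: error at byte offset 0. INVALID
Stream 3: error at byte offset 2. INVALID
Stream 4: decodes cleanly. VALID
Stream 5: decodes cleanly. VALID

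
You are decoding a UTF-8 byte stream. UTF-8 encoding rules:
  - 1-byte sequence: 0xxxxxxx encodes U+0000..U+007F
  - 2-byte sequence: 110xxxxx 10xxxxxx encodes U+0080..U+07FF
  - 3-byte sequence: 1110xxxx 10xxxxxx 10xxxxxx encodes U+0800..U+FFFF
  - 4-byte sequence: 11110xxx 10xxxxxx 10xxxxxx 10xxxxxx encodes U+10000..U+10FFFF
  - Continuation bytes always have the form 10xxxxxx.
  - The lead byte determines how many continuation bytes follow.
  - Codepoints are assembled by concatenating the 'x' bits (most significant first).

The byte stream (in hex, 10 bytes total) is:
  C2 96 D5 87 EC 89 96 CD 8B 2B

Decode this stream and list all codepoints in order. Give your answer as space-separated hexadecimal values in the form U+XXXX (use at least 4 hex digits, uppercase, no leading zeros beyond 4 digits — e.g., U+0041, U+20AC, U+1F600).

Answer: U+0096 U+0547 U+C256 U+034B U+002B

Derivation:
Byte[0]=C2: 2-byte lead, need 1 cont bytes. acc=0x2
Byte[1]=96: continuation. acc=(acc<<6)|0x16=0x96
Completed: cp=U+0096 (starts at byte 0)
Byte[2]=D5: 2-byte lead, need 1 cont bytes. acc=0x15
Byte[3]=87: continuation. acc=(acc<<6)|0x07=0x547
Completed: cp=U+0547 (starts at byte 2)
Byte[4]=EC: 3-byte lead, need 2 cont bytes. acc=0xC
Byte[5]=89: continuation. acc=(acc<<6)|0x09=0x309
Byte[6]=96: continuation. acc=(acc<<6)|0x16=0xC256
Completed: cp=U+C256 (starts at byte 4)
Byte[7]=CD: 2-byte lead, need 1 cont bytes. acc=0xD
Byte[8]=8B: continuation. acc=(acc<<6)|0x0B=0x34B
Completed: cp=U+034B (starts at byte 7)
Byte[9]=2B: 1-byte ASCII. cp=U+002B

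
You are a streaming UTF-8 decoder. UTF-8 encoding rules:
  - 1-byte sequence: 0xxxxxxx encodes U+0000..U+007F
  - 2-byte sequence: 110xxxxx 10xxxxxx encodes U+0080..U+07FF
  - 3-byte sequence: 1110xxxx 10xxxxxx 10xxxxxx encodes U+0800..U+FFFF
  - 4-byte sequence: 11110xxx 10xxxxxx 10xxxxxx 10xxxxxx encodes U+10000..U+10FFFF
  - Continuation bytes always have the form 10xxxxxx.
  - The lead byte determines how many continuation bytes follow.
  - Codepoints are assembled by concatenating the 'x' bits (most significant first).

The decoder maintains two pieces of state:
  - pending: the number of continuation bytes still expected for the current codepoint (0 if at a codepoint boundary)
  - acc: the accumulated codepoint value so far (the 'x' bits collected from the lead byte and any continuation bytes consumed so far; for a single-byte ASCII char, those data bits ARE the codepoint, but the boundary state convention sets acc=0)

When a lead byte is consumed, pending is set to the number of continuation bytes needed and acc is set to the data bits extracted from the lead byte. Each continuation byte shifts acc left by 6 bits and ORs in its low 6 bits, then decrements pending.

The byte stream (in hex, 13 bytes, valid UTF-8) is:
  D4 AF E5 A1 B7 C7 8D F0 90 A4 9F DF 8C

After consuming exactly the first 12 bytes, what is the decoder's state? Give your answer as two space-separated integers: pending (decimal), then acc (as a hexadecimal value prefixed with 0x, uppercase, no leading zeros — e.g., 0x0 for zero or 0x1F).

Byte[0]=D4: 2-byte lead. pending=1, acc=0x14
Byte[1]=AF: continuation. acc=(acc<<6)|0x2F=0x52F, pending=0
Byte[2]=E5: 3-byte lead. pending=2, acc=0x5
Byte[3]=A1: continuation. acc=(acc<<6)|0x21=0x161, pending=1
Byte[4]=B7: continuation. acc=(acc<<6)|0x37=0x5877, pending=0
Byte[5]=C7: 2-byte lead. pending=1, acc=0x7
Byte[6]=8D: continuation. acc=(acc<<6)|0x0D=0x1CD, pending=0
Byte[7]=F0: 4-byte lead. pending=3, acc=0x0
Byte[8]=90: continuation. acc=(acc<<6)|0x10=0x10, pending=2
Byte[9]=A4: continuation. acc=(acc<<6)|0x24=0x424, pending=1
Byte[10]=9F: continuation. acc=(acc<<6)|0x1F=0x1091F, pending=0
Byte[11]=DF: 2-byte lead. pending=1, acc=0x1F

Answer: 1 0x1F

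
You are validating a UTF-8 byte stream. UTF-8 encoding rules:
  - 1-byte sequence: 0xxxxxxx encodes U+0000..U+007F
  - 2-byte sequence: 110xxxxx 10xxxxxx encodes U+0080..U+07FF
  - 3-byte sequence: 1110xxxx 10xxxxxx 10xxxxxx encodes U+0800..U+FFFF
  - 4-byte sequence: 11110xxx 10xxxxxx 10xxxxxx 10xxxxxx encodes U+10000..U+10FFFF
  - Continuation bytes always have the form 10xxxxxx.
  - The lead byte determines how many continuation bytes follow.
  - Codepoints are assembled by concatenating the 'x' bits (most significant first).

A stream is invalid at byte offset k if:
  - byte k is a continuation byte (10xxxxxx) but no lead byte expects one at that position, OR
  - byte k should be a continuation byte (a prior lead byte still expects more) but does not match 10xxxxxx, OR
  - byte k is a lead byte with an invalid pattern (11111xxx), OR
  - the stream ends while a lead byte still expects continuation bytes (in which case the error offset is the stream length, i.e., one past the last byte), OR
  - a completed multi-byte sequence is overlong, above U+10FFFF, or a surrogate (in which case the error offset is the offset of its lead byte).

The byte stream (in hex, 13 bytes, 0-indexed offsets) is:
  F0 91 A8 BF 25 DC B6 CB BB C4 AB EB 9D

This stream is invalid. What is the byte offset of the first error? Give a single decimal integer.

Byte[0]=F0: 4-byte lead, need 3 cont bytes. acc=0x0
Byte[1]=91: continuation. acc=(acc<<6)|0x11=0x11
Byte[2]=A8: continuation. acc=(acc<<6)|0x28=0x468
Byte[3]=BF: continuation. acc=(acc<<6)|0x3F=0x11A3F
Completed: cp=U+11A3F (starts at byte 0)
Byte[4]=25: 1-byte ASCII. cp=U+0025
Byte[5]=DC: 2-byte lead, need 1 cont bytes. acc=0x1C
Byte[6]=B6: continuation. acc=(acc<<6)|0x36=0x736
Completed: cp=U+0736 (starts at byte 5)
Byte[7]=CB: 2-byte lead, need 1 cont bytes. acc=0xB
Byte[8]=BB: continuation. acc=(acc<<6)|0x3B=0x2FB
Completed: cp=U+02FB (starts at byte 7)
Byte[9]=C4: 2-byte lead, need 1 cont bytes. acc=0x4
Byte[10]=AB: continuation. acc=(acc<<6)|0x2B=0x12B
Completed: cp=U+012B (starts at byte 9)
Byte[11]=EB: 3-byte lead, need 2 cont bytes. acc=0xB
Byte[12]=9D: continuation. acc=(acc<<6)|0x1D=0x2DD
Byte[13]: stream ended, expected continuation. INVALID

Answer: 13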